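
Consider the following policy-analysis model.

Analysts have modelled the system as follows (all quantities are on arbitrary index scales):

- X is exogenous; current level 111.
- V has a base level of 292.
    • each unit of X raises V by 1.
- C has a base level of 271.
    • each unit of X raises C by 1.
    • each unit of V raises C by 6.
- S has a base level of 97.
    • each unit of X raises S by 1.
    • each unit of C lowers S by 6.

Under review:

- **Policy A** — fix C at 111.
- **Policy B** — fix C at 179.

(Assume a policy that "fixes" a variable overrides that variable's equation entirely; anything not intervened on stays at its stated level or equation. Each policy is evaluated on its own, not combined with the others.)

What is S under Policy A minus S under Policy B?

Policy A (C := 111):
  X = 111
  V = 292 + 111 = 403
  C = 111
  S = 97 + 111 − 6·111 = -458
Policy B (C := 179):
  X = 111
  V = 292 + 111 = 403
  C = 179
  S = 97 + 111 − 6·179 = -866
S: -458 − (-866) = 408

408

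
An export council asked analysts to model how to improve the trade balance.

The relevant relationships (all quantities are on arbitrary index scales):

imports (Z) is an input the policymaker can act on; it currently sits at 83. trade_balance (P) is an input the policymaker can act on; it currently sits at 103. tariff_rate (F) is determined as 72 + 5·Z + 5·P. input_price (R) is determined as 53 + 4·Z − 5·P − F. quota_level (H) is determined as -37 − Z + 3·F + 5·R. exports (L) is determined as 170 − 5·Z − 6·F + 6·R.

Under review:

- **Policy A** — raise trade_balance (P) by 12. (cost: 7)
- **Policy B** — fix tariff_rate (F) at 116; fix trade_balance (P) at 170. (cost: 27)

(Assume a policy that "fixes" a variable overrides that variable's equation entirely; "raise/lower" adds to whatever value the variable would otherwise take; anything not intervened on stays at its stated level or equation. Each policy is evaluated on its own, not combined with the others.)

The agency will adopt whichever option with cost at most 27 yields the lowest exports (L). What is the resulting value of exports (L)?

-14129

Policy A (P + 12):
  Z = 83
  P = 103 + 12 = 115
  F = 72 + 5·83 + 5·115 = 1062
  R = 53 + 4·83 − 5·115 − 1062 = -1252
  L = 170 − 5·83 − 6·1062 + 6·(-1252) = -14129
Policy B (F := 116, P := 170):
  Z = 83
  P = 170
  F = 116
  R = 53 + 4·83 − 5·170 − 116 = -581
  L = 170 − 5·83 − 6·116 + 6·(-581) = -4427
Comparing — Policy A: L=-14129, Policy B: L=-4427. Lowest is -14129 (Policy A).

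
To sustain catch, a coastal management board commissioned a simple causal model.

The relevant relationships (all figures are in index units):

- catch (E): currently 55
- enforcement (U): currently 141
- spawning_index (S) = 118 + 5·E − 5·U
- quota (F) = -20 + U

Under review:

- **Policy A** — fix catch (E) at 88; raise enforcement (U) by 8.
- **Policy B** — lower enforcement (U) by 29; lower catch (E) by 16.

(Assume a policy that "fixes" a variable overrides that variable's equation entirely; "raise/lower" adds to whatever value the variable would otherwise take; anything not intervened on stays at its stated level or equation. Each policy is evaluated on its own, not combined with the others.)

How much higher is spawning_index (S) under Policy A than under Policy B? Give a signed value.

Policy A (E := 88, U + 8):
  E = 88
  U = 141 + 8 = 149
  S = 118 + 5·88 − 5·149 = -187
Policy B (U − 29, E − 16):
  E = 55 − 16 = 39
  U = 141 − 29 = 112
  S = 118 + 5·39 − 5·112 = -247
S: -187 − (-247) = 60

60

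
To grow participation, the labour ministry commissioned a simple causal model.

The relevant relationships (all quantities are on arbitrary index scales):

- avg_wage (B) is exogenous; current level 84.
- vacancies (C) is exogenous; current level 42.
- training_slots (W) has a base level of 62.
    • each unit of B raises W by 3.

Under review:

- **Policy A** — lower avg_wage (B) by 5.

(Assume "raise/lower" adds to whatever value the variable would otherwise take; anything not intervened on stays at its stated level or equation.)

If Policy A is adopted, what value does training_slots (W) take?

299

Policy A (B − 5):
  B = 84 − 5 = 79
  W = 62 + 3·79 = 299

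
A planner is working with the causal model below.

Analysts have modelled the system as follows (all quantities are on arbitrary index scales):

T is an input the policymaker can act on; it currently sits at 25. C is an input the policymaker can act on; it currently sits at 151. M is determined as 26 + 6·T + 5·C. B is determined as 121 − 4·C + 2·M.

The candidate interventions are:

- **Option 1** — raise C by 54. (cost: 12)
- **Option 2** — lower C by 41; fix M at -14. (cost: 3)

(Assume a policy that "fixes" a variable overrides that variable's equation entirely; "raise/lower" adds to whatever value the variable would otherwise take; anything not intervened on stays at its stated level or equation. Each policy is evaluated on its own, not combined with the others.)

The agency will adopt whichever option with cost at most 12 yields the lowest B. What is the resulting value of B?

Option 1 (C + 54):
  T = 25
  C = 151 + 54 = 205
  M = 26 + 6·25 + 5·205 = 1201
  B = 121 − 4·205 + 2·1201 = 1703
Option 2 (C − 41, M := -14):
  T = 25
  C = 151 − 41 = 110
  M = -14
  B = 121 − 4·110 + 2·(-14) = -347
Comparing — Option 1: B=1703, Option 2: B=-347. Lowest is -347 (Option 2).

-347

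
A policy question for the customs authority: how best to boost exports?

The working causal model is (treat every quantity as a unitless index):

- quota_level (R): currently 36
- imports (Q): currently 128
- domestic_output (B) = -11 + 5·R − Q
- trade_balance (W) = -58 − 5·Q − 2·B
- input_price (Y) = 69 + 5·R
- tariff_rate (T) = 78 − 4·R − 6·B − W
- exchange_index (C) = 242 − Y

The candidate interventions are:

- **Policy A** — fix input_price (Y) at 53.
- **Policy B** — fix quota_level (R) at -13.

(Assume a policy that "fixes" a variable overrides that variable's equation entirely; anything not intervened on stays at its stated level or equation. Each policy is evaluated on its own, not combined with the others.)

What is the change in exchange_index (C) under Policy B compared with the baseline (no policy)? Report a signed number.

245

Baseline:
  R = 36
  Y = 69 + 5·36 = 249
  C = 242 − 249 = -7
Policy B (R := -13):
  R = -13
  Y = 69 + 5·(-13) = 4
  C = 242 − 4 = 238
Change in C: 238 − (-7) = 245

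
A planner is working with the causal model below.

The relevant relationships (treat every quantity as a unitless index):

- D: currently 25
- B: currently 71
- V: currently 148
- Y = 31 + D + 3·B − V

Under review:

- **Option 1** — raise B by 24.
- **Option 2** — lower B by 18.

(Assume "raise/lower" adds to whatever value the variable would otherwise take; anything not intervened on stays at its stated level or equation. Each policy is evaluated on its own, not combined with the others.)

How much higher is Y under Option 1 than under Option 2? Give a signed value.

Option 1 (B + 24):
  D = 25
  B = 71 + 24 = 95
  V = 148
  Y = 31 + 25 + 3·95 − 148 = 193
Option 2 (B − 18):
  D = 25
  B = 71 − 18 = 53
  V = 148
  Y = 31 + 25 + 3·53 − 148 = 67
Y: 193 − 67 = 126

126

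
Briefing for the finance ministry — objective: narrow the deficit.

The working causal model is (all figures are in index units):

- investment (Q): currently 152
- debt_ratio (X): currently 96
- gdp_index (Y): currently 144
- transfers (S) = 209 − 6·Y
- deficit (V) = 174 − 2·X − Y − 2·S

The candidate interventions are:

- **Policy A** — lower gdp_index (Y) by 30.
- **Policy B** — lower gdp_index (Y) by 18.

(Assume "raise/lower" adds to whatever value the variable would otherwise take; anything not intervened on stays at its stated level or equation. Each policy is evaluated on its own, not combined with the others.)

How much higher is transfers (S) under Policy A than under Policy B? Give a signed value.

72

Policy A (Y − 30):
  Y = 144 − 30 = 114
  S = 209 − 6·114 = -475
Policy B (Y − 18):
  Y = 144 − 18 = 126
  S = 209 − 6·126 = -547
S: -475 − (-547) = 72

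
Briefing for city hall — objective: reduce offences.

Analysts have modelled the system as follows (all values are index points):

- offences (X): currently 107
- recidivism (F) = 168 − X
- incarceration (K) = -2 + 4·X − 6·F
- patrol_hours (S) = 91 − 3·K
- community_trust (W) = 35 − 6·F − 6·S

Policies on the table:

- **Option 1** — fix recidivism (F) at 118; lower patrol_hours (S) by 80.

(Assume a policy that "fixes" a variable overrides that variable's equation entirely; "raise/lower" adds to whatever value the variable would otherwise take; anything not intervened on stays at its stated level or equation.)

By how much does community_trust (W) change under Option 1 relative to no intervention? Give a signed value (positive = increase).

Baseline:
  X = 107
  F = 168 − 107 = 61
  K = -2 + 4·107 − 6·61 = 60
  S = 91 − 3·60 = -89
  W = 35 − 6·61 − 6·(-89) = 203
Option 1 (F := 118, S − 80):
  X = 107
  F = 118
  K = -2 + 4·107 − 6·118 = -282
  S = 91 − 3·(-282) (−80 from intervention) = 857
  W = 35 − 6·118 − 6·857 = -5815
Change in W: -5815 − 203 = -6018

-6018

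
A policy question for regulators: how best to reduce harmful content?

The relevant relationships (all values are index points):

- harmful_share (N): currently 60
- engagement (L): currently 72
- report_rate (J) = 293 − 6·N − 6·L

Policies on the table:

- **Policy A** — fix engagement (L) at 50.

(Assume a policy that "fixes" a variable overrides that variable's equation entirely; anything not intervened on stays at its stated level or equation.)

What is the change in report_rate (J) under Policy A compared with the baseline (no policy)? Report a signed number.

132

Baseline:
  N = 60
  L = 72
  J = 293 − 6·60 − 6·72 = -499
Policy A (L := 50):
  N = 60
  L = 50
  J = 293 − 6·60 − 6·50 = -367
Change in J: -367 − (-499) = 132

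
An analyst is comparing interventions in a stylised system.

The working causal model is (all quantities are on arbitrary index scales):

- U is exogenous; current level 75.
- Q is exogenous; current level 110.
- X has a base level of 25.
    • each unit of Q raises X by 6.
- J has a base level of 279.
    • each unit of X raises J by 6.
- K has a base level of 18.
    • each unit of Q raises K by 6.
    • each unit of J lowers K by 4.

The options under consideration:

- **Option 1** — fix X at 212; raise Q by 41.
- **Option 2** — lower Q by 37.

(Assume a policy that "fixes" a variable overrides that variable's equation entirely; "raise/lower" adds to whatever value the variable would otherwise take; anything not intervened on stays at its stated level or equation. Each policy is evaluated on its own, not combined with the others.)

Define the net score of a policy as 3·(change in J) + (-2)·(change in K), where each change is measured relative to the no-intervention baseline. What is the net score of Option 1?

-31710

Baseline:
  Q = 110
  X = 25 + 6·110 = 685
  J = 279 + 6·685 = 4389
  K = 18 + 6·110 − 4·4389 = -16878
Option 1 (X := 212, Q + 41):
  Q = 110 + 41 = 151
  X = 212
  J = 279 + 6·212 = 1551
  K = 18 + 6·151 − 4·1551 = -5280
ΔJ = 1551 − 4389 = -2838; ΔK = -5280 − (-16878) = 11598
Score = 3·(-2838) + (-2)·11598 = -31710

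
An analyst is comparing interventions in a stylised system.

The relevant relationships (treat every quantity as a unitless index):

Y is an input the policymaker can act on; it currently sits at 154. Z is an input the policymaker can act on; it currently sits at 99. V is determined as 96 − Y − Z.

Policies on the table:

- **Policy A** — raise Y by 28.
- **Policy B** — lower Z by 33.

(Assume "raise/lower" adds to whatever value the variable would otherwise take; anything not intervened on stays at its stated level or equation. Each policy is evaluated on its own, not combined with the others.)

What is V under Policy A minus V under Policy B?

Policy A (Y + 28):
  Y = 154 + 28 = 182
  Z = 99
  V = 96 − 182 − 99 = -185
Policy B (Z − 33):
  Y = 154
  Z = 99 − 33 = 66
  V = 96 − 154 − 66 = -124
V: -185 − (-124) = -61

-61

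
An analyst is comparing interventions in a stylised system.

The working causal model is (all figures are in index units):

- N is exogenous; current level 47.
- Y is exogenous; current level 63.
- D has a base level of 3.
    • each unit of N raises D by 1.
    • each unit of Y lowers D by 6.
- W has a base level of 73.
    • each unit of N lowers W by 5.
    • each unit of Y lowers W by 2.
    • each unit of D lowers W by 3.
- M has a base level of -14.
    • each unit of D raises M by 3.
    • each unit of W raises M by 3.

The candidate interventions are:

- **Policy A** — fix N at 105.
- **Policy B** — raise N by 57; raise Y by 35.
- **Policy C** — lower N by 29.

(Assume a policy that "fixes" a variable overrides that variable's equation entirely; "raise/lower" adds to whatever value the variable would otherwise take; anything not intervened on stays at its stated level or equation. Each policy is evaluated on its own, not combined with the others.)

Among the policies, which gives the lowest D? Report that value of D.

Policy A (N := 105):
  N = 105
  Y = 63
  D = 3 + 105 − 6·63 = -270
Policy B (N + 57, Y + 35):
  N = 47 + 57 = 104
  Y = 63 + 35 = 98
  D = 3 + 104 − 6·98 = -481
Policy C (N − 29):
  N = 47 − 29 = 18
  Y = 63
  D = 3 + 18 − 6·63 = -357
Comparing — Policy A: D=-270, Policy B: D=-481, Policy C: D=-357. Lowest is -481 (Policy B).

-481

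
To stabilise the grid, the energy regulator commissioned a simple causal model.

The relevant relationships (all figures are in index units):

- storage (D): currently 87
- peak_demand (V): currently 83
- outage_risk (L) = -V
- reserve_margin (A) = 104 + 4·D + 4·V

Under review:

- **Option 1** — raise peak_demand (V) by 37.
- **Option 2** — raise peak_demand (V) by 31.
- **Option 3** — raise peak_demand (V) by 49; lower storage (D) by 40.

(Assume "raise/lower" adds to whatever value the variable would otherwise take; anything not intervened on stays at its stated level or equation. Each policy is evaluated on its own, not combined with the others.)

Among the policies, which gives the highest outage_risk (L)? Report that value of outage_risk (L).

-114

Option 1 (V + 37):
  V = 83 + 37 = 120
  L = 0 − 120 = -120
Option 2 (V + 31):
  V = 83 + 31 = 114
  L = 0 − 114 = -114
Option 3 (V + 49, D − 40):
  V = 83 + 49 = 132
  L = 0 − 132 = -132
Comparing — Option 1: L=-120, Option 2: L=-114, Option 3: L=-132. Highest is -114 (Option 2).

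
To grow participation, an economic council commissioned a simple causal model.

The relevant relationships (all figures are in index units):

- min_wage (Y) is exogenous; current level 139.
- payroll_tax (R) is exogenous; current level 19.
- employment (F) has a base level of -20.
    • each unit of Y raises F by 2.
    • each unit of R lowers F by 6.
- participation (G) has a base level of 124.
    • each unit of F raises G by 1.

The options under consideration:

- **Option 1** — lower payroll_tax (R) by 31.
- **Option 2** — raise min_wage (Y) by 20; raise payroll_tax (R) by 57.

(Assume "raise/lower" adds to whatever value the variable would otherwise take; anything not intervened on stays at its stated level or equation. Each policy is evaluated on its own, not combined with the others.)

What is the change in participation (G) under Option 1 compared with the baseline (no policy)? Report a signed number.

Baseline:
  Y = 139
  R = 19
  F = -20 + 2·139 − 6·19 = 144
  G = 124 + 144 = 268
Option 1 (R − 31):
  Y = 139
  R = 19 − 31 = -12
  F = -20 + 2·139 − 6·(-12) = 330
  G = 124 + 330 = 454
Change in G: 454 − 268 = 186

186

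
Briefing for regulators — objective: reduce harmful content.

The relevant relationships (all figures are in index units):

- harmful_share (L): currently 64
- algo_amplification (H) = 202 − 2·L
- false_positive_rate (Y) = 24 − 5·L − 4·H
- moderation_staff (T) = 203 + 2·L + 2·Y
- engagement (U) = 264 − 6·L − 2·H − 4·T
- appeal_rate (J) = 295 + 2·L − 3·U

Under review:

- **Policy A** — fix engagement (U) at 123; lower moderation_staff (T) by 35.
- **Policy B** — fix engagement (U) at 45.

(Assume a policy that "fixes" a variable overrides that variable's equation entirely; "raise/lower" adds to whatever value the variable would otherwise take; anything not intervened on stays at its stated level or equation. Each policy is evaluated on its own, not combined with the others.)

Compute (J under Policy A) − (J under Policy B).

Policy A (U := 123, T − 35):
  L = 64
  H = 202 − 2·64 = 74
  Y = 24 − 5·64 − 4·74 = -592
  T = 203 + 2·64 + 2·(-592) (−35 from intervention) = -888
  U = 123
  J = 295 + 2·64 − 3·123 = 54
Policy B (U := 45):
  L = 64
  H = 202 − 2·64 = 74
  Y = 24 − 5·64 − 4·74 = -592
  T = 203 + 2·64 + 2·(-592) = -853
  U = 45
  J = 295 + 2·64 − 3·45 = 288
J: 54 − 288 = -234

-234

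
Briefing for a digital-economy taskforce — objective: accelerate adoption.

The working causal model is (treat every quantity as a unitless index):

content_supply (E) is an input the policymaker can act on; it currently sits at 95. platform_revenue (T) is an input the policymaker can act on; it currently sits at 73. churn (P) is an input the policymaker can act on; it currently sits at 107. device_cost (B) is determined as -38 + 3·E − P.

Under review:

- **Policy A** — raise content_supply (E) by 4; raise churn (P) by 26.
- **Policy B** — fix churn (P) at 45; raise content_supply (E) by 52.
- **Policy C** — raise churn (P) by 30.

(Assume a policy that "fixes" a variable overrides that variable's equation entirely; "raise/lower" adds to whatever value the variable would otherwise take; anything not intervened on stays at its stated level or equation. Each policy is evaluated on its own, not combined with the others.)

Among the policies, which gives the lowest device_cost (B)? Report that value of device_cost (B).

Policy A (E + 4, P + 26):
  E = 95 + 4 = 99
  P = 107 + 26 = 133
  B = -38 + 3·99 − 133 = 126
Policy B (P := 45, E + 52):
  E = 95 + 52 = 147
  P = 45
  B = -38 + 3·147 − 45 = 358
Policy C (P + 30):
  E = 95
  P = 107 + 30 = 137
  B = -38 + 3·95 − 137 = 110
Comparing — Policy A: B=126, Policy B: B=358, Policy C: B=110. Lowest is 110 (Policy C).

110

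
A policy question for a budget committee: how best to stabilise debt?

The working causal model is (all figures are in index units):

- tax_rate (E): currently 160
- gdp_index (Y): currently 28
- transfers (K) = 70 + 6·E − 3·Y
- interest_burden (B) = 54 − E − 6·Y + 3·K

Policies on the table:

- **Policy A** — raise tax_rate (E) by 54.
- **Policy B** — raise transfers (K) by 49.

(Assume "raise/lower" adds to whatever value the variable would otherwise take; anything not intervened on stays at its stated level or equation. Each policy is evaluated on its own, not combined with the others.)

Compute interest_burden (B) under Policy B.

2711

Policy B (K + 49):
  E = 160
  Y = 28
  K = 70 + 6·160 − 3·28 (+49 from intervention) = 995
  B = 54 − 160 − 6·28 + 3·995 = 2711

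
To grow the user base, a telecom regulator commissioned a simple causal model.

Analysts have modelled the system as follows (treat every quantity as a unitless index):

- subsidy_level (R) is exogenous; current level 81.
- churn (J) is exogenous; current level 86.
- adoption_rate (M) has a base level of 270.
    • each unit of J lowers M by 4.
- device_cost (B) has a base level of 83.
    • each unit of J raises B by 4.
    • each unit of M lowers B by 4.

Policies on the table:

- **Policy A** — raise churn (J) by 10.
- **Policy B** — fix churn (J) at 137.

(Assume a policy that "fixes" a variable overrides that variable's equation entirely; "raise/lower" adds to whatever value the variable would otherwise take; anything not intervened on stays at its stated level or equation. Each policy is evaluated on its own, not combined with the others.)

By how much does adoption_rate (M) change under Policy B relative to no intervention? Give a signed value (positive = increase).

Baseline:
  J = 86
  M = 270 − 4·86 = -74
Policy B (J := 137):
  J = 137
  M = 270 − 4·137 = -278
Change in M: -278 − (-74) = -204

-204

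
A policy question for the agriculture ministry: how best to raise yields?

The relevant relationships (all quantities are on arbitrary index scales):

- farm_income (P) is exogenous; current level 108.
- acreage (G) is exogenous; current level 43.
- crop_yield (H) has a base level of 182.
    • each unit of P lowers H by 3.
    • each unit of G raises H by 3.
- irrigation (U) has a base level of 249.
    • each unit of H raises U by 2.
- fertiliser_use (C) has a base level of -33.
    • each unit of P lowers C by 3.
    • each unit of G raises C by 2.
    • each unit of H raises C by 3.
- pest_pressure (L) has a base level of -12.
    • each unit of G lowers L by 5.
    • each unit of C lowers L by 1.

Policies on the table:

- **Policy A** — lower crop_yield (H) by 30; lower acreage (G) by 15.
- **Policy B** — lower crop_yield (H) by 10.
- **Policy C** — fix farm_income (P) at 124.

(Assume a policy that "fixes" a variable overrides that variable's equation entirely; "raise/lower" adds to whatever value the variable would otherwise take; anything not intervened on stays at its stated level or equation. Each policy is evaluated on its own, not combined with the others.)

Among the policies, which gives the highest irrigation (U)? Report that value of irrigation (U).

Policy A (H − 30, G − 15):
  P = 108
  G = 43 − 15 = 28
  H = 182 − 3·108 + 3·28 (−30 from intervention) = -88
  U = 249 + 2·(-88) = 73
Policy B (H − 10):
  P = 108
  G = 43
  H = 182 − 3·108 + 3·43 (−10 from intervention) = -23
  U = 249 + 2·(-23) = 203
Policy C (P := 124):
  P = 124
  G = 43
  H = 182 − 3·124 + 3·43 = -61
  U = 249 + 2·(-61) = 127
Comparing — Policy A: U=73, Policy B: U=203, Policy C: U=127. Highest is 203 (Policy B).

203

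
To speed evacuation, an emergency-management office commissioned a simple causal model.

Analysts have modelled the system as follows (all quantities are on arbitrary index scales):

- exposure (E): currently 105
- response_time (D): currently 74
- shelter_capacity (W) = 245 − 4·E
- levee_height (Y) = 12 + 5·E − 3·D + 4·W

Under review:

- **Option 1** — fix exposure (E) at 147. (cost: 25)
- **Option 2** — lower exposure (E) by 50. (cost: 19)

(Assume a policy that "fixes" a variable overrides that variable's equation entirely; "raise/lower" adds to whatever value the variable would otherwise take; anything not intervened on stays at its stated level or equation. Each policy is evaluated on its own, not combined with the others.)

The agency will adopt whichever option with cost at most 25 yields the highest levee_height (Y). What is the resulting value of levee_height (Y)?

165

Option 1 (E := 147):
  E = 147
  D = 74
  W = 245 − 4·147 = -343
  Y = 12 + 5·147 − 3·74 + 4·(-343) = -847
Option 2 (E − 50):
  E = 105 − 50 = 55
  D = 74
  W = 245 − 4·55 = 25
  Y = 12 + 5·55 − 3·74 + 4·25 = 165
Comparing — Option 1: Y=-847, Option 2: Y=165. Highest is 165 (Option 2).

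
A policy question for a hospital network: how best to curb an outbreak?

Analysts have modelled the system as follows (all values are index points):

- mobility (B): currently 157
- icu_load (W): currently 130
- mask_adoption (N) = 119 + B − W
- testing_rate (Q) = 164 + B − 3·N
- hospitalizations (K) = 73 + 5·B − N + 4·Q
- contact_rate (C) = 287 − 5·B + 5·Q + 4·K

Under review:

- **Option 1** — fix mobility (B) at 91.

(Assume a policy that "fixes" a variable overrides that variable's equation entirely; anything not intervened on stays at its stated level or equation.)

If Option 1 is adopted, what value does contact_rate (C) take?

Option 1 (B := 91):
  B = 91
  W = 130
  N = 119 + 91 − 130 = 80
  Q = 164 + 91 − 3·80 = 15
  K = 73 + 5·91 − 80 + 4·15 = 508
  C = 287 − 5·91 + 5·15 + 4·508 = 1939

1939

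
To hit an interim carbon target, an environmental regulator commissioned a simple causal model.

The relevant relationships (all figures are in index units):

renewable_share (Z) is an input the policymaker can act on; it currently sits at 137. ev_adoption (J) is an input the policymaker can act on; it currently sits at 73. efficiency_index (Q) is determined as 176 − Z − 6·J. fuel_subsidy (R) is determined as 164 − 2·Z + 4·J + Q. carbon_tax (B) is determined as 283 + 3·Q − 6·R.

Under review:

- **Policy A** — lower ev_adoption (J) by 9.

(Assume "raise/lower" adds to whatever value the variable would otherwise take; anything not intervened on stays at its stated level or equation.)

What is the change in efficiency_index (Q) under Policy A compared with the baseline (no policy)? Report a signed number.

Baseline:
  Z = 137
  J = 73
  Q = 176 − 137 − 6·73 = -399
Policy A (J − 9):
  Z = 137
  J = 73 − 9 = 64
  Q = 176 − 137 − 6·64 = -345
Change in Q: -345 − (-399) = 54

54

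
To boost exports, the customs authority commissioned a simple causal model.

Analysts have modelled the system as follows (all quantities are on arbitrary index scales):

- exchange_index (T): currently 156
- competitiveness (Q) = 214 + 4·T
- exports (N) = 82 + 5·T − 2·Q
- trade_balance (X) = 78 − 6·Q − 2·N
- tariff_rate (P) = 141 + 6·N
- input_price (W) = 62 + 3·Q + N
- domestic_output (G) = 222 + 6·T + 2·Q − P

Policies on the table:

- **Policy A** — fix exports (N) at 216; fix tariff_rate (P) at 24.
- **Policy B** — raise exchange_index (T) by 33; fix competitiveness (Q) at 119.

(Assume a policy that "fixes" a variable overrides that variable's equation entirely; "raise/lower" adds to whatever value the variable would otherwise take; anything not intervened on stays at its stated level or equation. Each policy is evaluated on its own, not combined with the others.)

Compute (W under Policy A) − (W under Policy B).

1584

Policy A (N := 216, P := 24):
  T = 156
  Q = 214 + 4·156 = 838
  N = 216
  W = 62 + 3·838 + 216 = 2792
Policy B (T + 33, Q := 119):
  T = 156 + 33 = 189
  Q = 119
  N = 82 + 5·189 − 2·119 = 789
  W = 62 + 3·119 + 789 = 1208
W: 2792 − 1208 = 1584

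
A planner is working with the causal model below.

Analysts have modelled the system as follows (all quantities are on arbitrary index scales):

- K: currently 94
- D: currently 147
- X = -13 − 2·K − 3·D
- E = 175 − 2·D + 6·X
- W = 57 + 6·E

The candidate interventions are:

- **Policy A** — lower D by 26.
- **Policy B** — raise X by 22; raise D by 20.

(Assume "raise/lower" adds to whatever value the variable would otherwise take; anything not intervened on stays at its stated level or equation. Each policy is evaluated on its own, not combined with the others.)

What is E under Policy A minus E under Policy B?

788

Policy A (D − 26):
  K = 94
  D = 147 − 26 = 121
  X = -13 − 2·94 − 3·121 = -564
  E = 175 − 2·121 + 6·(-564) = -3451
Policy B (X + 22, D + 20):
  K = 94
  D = 147 + 20 = 167
  X = -13 − 2·94 − 3·167 (+22 from intervention) = -680
  E = 175 − 2·167 + 6·(-680) = -4239
E: -3451 − (-4239) = 788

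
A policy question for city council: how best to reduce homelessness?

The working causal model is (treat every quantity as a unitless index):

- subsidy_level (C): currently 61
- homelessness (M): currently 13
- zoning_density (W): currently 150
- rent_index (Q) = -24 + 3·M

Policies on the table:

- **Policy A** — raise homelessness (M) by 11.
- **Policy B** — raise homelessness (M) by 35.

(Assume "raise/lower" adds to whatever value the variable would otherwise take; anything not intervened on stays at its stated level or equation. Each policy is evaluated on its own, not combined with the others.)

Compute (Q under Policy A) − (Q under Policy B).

-72

Policy A (M + 11):
  M = 13 + 11 = 24
  Q = -24 + 3·24 = 48
Policy B (M + 35):
  M = 13 + 35 = 48
  Q = -24 + 3·48 = 120
Q: 48 − 120 = -72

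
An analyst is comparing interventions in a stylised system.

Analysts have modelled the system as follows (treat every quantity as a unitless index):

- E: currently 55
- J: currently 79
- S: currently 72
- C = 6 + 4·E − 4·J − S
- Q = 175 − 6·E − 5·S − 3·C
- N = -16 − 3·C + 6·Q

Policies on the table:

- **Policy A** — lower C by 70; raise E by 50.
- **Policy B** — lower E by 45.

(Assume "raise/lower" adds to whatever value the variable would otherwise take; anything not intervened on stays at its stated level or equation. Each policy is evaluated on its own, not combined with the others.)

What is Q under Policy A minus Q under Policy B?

Policy A (C − 70, E + 50):
  E = 55 + 50 = 105
  J = 79
  S = 72
  C = 6 + 4·105 − 4·79 − 72 (−70 from intervention) = -32
  Q = 175 − 6·105 − 5·72 − 3·(-32) = -719
Policy B (E − 45):
  E = 55 − 45 = 10
  J = 79
  S = 72
  C = 6 + 4·10 − 4·79 − 72 = -342
  Q = 175 − 6·10 − 5·72 − 3·(-342) = 781
Q: -719 − 781 = -1500

-1500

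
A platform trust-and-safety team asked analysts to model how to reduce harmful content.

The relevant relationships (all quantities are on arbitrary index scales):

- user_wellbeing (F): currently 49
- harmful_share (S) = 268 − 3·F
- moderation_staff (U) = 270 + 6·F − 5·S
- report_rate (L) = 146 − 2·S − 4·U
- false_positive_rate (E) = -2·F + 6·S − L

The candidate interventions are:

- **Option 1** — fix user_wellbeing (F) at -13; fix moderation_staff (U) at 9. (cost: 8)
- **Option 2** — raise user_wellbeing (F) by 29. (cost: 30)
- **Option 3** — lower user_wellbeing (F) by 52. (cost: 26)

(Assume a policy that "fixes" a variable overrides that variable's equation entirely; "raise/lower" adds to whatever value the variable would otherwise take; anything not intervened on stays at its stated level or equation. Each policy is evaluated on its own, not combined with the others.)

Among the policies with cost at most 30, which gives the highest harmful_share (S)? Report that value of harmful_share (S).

Option 1 (F := -13, U := 9):
  F = -13
  S = 268 − 3·(-13) = 307
Option 2 (F + 29):
  F = 49 + 29 = 78
  S = 268 − 3·78 = 34
Option 3 (F − 52):
  F = 49 − 52 = -3
  S = 268 − 3·(-3) = 277
Comparing — Option 1: S=307, Option 2: S=34, Option 3: S=277. Highest is 307 (Option 1).

307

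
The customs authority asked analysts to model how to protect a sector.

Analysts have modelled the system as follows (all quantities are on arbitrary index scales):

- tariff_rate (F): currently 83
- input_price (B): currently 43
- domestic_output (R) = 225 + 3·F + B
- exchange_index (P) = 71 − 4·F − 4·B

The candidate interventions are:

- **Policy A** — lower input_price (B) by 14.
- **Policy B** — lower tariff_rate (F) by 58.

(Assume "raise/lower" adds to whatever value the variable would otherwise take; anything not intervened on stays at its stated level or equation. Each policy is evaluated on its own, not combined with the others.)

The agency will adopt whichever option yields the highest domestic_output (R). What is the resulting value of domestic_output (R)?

503

Policy A (B − 14):
  F = 83
  B = 43 − 14 = 29
  R = 225 + 3·83 + 29 = 503
Policy B (F − 58):
  F = 83 − 58 = 25
  B = 43
  R = 225 + 3·25 + 43 = 343
Comparing — Policy A: R=503, Policy B: R=343. Highest is 503 (Policy A).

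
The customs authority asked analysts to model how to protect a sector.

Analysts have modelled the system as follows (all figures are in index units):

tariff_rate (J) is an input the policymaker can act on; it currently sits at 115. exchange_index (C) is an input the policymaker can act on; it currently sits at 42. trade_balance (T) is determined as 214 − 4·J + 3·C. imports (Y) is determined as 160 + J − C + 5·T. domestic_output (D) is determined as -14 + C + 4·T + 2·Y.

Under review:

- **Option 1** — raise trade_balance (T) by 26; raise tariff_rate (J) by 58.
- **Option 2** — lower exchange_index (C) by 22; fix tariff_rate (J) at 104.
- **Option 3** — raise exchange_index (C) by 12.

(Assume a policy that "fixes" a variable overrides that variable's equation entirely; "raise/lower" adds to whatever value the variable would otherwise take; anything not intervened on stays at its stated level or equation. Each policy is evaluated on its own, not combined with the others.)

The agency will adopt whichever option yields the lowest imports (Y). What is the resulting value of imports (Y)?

Option 1 (T + 26, J + 58):
  J = 115 + 58 = 173
  C = 42
  T = 214 − 4·173 + 3·42 (+26 from intervention) = -326
  Y = 160 + 173 − 42 + 5·(-326) = -1339
Option 2 (C − 22, J := 104):
  J = 104
  C = 42 − 22 = 20
  T = 214 − 4·104 + 3·20 = -142
  Y = 160 + 104 − 20 + 5·(-142) = -466
Option 3 (C + 12):
  J = 115
  C = 42 + 12 = 54
  T = 214 − 4·115 + 3·54 = -84
  Y = 160 + 115 − 54 + 5·(-84) = -199
Comparing — Option 1: Y=-1339, Option 2: Y=-466, Option 3: Y=-199. Lowest is -1339 (Option 1).

-1339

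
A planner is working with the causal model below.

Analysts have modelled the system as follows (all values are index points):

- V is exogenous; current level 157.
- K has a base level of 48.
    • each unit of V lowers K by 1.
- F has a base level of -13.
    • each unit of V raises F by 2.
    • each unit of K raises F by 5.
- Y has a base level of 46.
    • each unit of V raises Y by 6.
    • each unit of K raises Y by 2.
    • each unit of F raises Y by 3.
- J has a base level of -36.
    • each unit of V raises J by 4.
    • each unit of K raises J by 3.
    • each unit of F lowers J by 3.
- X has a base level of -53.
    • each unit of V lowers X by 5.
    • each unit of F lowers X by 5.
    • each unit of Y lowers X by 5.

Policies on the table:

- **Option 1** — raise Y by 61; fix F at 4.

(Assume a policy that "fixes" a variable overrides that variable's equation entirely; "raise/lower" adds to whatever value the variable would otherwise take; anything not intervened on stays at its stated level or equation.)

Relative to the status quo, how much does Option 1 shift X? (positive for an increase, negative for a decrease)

-5265

Baseline:
  V = 157
  K = 48 − 157 = -109
  F = -13 + 2·157 + 5·(-109) = -244
  Y = 46 + 6·157 + 2·(-109) + 3·(-244) = 38
  X = -53 − 5·157 − 5·(-244) − 5·38 = 192
Option 1 (Y + 61, F := 4):
  V = 157
  K = 48 − 157 = -109
  F = 4
  Y = 46 + 6·157 + 2·(-109) + 3·4 (+61 from intervention) = 843
  X = -53 − 5·157 − 5·4 − 5·843 = -5073
Change in X: -5073 − 192 = -5265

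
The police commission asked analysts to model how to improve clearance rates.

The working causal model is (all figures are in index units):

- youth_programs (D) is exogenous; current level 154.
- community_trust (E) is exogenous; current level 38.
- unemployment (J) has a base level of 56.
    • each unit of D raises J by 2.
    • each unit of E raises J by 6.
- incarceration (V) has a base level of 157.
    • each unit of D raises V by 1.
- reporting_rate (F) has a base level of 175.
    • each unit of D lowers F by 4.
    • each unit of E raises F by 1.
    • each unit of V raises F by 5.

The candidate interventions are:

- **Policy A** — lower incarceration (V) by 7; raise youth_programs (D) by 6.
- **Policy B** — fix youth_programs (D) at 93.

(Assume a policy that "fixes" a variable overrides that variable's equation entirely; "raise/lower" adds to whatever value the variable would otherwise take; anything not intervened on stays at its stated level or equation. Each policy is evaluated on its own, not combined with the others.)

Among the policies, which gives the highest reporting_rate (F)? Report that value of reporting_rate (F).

Policy A (V − 7, D + 6):
  D = 154 + 6 = 160
  E = 38
  V = 157 + 160 (−7 from intervention) = 310
  F = 175 − 4·160 + 38 + 5·310 = 1123
Policy B (D := 93):
  D = 93
  E = 38
  V = 157 + 93 = 250
  F = 175 − 4·93 + 38 + 5·250 = 1091
Comparing — Policy A: F=1123, Policy B: F=1091. Highest is 1123 (Policy A).

1123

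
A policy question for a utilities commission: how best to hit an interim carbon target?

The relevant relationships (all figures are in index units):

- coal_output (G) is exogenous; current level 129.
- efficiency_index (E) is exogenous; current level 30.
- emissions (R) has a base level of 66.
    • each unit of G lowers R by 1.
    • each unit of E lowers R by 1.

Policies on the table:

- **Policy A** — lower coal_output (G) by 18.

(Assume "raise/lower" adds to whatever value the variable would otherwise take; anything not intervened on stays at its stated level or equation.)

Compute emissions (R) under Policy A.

-75

Policy A (G − 18):
  G = 129 − 18 = 111
  E = 30
  R = 66 − 111 − 30 = -75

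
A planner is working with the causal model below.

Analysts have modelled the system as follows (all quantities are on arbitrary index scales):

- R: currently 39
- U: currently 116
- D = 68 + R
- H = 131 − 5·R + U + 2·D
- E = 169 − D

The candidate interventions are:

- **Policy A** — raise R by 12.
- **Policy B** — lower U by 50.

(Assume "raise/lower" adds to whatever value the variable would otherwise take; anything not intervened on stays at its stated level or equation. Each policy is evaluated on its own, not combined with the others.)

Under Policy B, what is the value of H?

216

Policy B (U − 50):
  R = 39
  U = 116 − 50 = 66
  D = 68 + 39 = 107
  H = 131 − 5·39 + 66 + 2·107 = 216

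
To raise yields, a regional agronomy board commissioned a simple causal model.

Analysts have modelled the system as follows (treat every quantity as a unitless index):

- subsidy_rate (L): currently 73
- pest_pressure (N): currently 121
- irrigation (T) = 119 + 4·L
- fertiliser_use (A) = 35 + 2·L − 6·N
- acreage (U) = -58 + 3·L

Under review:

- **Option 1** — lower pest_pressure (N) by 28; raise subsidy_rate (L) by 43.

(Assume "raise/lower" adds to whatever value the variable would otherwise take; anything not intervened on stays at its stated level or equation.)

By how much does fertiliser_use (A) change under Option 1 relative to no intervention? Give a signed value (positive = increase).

254

Baseline:
  L = 73
  N = 121
  A = 35 + 2·73 − 6·121 = -545
Option 1 (N − 28, L + 43):
  L = 73 + 43 = 116
  N = 121 − 28 = 93
  A = 35 + 2·116 − 6·93 = -291
Change in A: -291 − (-545) = 254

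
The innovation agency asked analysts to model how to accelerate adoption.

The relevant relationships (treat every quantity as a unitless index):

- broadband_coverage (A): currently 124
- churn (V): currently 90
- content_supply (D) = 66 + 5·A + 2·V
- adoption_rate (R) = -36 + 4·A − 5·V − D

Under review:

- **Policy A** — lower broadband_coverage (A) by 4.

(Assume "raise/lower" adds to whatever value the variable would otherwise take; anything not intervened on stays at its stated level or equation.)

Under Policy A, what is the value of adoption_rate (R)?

-852

Policy A (A − 4):
  A = 124 − 4 = 120
  V = 90
  D = 66 + 5·120 + 2·90 = 846
  R = -36 + 4·120 − 5·90 − 846 = -852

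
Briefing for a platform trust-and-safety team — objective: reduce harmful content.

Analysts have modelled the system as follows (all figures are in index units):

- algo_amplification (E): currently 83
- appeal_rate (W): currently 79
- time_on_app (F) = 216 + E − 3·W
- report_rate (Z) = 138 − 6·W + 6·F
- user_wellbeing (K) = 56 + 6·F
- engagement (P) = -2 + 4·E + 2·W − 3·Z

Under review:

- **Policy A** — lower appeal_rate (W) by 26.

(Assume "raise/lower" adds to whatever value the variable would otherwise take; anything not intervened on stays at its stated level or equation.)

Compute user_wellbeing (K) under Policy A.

896

Policy A (W − 26):
  E = 83
  W = 79 − 26 = 53
  F = 216 + 83 − 3·53 = 140
  K = 56 + 6·140 = 896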